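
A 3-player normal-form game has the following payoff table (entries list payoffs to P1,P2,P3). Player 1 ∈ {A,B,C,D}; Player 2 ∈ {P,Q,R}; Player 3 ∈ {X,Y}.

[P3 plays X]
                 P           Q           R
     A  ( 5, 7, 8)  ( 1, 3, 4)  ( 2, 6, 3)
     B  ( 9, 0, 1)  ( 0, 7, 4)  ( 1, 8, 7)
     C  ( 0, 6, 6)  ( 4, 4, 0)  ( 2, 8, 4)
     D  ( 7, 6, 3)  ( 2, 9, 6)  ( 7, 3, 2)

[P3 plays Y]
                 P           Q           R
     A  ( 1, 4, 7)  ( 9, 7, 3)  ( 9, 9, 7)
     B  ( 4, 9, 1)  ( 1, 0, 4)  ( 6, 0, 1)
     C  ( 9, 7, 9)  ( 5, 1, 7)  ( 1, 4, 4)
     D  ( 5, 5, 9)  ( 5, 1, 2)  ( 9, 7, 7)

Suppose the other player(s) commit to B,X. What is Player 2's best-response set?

BR_2 = {R}

u_2(P vs B,X) = 0
u_2(Q vs B,X) = 7
u_2(R vs B,X) = 8
max payoff 8 at {R}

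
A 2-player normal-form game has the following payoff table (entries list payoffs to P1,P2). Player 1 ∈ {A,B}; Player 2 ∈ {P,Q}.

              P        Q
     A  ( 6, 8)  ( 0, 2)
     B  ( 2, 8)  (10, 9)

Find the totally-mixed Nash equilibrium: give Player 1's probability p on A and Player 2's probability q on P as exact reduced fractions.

P1 indiff ⇒ q·6+(1-q)·0 = q·2+(1-q)·10 ⇒ q(4) = (1-q)(10) ⇒ q = 5/7
P2 indiff ⇒ p·8+(1-p)·8 = p·2+(1-p)·9 ⇒ p(6) = (1-p)(1) ⇒ p = 1/7

(p,q) = (1/7, 5/7)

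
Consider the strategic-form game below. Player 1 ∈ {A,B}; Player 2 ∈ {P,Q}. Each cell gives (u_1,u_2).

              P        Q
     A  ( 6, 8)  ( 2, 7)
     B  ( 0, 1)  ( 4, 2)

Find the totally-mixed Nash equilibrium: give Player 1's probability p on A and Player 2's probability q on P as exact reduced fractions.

P1 indiff ⇒ q·6+(1-q)·2 = q·0+(1-q)·4 ⇒ q(6) = (1-q)(2) ⇒ q = 1/4
P2 indiff ⇒ p·8+(1-p)·1 = p·7+(1-p)·2 ⇒ p(1) = (1-p)(1) ⇒ p = 1/2

p=1/2, q=1/4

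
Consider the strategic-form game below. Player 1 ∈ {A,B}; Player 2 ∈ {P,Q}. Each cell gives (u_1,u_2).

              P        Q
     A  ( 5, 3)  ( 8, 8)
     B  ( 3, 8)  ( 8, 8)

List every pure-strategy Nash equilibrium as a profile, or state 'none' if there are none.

NE set: (A,Q), (B,Q)

(A,P): not NE [P2→Q gives 8>3]
(A,Q): NE
(B,P): not NE [P1→A gives 5>3]
(B,Q): NE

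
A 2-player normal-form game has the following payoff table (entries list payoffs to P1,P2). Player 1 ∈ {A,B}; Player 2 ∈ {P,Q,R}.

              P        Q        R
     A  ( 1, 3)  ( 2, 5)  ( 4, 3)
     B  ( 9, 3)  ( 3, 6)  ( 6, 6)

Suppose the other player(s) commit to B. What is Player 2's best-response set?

BR_2 = {Q,R}

u_2(P vs B) = 3
u_2(Q vs B) = 6
u_2(R vs B) = 6
max payoff 6 at {Q,R}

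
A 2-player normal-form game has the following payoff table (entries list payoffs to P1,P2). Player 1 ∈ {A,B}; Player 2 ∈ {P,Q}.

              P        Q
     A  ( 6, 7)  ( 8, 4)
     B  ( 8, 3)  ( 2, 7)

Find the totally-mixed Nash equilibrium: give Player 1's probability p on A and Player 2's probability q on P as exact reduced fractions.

P1 indiff ⇒ q·6+(1-q)·8 = q·8+(1-q)·2 ⇒ q(-2) = (1-q)(-6) ⇒ q = 3/4
P2 indiff ⇒ p·7+(1-p)·3 = p·4+(1-p)·7 ⇒ p(3) = (1-p)(4) ⇒ p = 4/7

p=4/7, q=3/4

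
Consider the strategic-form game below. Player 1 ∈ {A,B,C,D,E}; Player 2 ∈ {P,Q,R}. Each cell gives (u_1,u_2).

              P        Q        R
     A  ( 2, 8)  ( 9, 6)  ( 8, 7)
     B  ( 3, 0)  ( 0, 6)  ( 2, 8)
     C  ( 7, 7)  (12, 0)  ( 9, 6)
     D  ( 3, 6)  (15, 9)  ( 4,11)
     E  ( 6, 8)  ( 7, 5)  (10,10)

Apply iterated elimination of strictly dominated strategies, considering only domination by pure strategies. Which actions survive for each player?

Remaining: P1:{C,E} P2:{P,R}

P1 drop A (C beats it: P:7>2 Q:12>9 R:9>8)
P1 drop B (C beats it: P:7>3 Q:12>0 R:9>2)
P2 drop Q (R beats it: C:6>0 D:11>9 E:10>5)
P1 drop D (C beats it: P:7>3 R:9>4)
P1→{C,E} P2→{P,R}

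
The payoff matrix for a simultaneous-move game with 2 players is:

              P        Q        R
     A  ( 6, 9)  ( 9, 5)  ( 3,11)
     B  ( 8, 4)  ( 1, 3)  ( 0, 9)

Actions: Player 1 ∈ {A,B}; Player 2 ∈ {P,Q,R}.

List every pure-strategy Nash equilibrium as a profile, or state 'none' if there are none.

(A,P): not NE [P1→B gives 8>6; P2→R gives 11>9]
(A,Q): not NE [P2→R gives 11>5]
(A,R): NE
(B,P): not NE [P2→R gives 9>4]
(B,Q): not NE [P1→A gives 9>1; P2→R gives 9>3]
(B,R): not NE [P1→A gives 3>0]

Nash profiles: (A,R)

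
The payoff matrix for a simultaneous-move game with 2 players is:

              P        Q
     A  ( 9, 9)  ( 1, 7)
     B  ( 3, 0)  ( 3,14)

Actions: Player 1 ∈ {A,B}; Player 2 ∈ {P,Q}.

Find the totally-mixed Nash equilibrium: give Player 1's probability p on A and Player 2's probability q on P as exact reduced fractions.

P1 indiff ⇒ q·9+(1-q)·1 = q·3+(1-q)·3 ⇒ q(6) = (1-q)(2) ⇒ q = 1/4
P2 indiff ⇒ p·9+(1-p)·0 = p·7+(1-p)·14 ⇒ p(2) = (1-p)(14) ⇒ p = 7/8

(p,q) = (7/8, 1/4)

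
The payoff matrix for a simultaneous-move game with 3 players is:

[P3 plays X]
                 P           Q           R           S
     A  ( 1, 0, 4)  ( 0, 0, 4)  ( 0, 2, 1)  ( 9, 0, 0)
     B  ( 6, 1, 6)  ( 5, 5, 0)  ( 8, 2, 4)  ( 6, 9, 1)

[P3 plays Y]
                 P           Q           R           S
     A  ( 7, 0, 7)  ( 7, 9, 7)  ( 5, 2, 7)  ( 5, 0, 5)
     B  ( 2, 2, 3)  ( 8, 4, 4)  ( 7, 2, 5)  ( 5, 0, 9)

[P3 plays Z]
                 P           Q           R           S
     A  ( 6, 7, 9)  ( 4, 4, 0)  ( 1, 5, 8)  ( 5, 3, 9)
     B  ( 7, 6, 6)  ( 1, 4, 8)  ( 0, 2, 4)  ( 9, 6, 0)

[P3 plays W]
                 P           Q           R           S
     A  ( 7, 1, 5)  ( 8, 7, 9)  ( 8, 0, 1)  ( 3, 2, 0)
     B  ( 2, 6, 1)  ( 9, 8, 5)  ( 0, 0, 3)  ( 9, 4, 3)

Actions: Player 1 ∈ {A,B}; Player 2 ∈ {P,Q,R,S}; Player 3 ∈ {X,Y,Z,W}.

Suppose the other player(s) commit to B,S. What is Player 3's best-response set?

u_3(X vs B,S) = 1
u_3(Y vs B,S) = 9
u_3(Z vs B,S) = 0
u_3(W vs B,S) = 3
max payoff 9 at {Y}

P3 best: {Y}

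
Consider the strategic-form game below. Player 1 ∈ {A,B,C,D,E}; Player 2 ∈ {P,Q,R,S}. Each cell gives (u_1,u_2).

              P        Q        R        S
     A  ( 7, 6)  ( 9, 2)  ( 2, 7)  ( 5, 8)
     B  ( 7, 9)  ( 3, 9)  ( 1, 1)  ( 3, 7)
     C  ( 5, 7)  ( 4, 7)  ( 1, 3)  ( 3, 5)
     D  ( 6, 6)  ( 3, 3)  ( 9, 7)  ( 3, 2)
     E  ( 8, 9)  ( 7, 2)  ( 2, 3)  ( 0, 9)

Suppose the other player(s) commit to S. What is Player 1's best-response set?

argmax u_1 = {A}

u_1(A vs S) = 5
u_1(B vs S) = 3
u_1(C vs S) = 3
u_1(D vs S) = 3
u_1(E vs S) = 0
max payoff 5 at {A}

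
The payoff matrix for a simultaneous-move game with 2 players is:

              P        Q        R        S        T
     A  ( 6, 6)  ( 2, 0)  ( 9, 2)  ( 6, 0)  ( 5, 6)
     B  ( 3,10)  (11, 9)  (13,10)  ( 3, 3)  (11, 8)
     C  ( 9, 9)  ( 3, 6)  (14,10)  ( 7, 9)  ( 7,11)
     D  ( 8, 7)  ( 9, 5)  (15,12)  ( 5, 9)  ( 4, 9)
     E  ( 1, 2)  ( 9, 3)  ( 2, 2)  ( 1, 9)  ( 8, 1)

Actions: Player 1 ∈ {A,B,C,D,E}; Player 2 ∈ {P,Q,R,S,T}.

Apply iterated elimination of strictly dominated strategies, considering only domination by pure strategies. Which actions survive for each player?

Remaining: P1:{B,C,D} P2:{P,R,T}

P1 drop A (C beats it: P:9>6 Q:3>2 R:14>9 S:7>6 T:7>5)
P1 drop E (B beats it: P:3>1 Q:11>9 R:13>2 S:3>1 T:11>8)
P2 drop Q (P beats it: B:10>9 C:9>6 D:7>5)
P2 drop S (R beats it: B:10>3 C:10>9 D:12>9)
P1→{B,C,D} P2→{P,R,T}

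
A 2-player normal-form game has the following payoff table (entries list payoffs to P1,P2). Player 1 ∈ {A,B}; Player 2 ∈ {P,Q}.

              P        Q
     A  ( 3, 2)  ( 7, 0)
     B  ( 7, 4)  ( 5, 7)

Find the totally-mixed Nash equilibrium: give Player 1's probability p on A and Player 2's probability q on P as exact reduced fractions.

P1 mixes 3/5 on A; P2 mixes 1/3 on P

P1 indiff ⇒ q·3+(1-q)·7 = q·7+(1-q)·5 ⇒ q(-4) = (1-q)(-2) ⇒ q = 1/3
P2 indiff ⇒ p·2+(1-p)·4 = p·0+(1-p)·7 ⇒ p(2) = (1-p)(3) ⇒ p = 3/5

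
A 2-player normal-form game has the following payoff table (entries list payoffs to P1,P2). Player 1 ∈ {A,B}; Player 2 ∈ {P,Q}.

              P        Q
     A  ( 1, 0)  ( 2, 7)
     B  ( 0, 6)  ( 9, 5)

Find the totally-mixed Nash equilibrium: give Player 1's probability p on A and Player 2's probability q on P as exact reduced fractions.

P1 indiff ⇒ q·1+(1-q)·2 = q·0+(1-q)·9 ⇒ q(1) = (1-q)(7) ⇒ q = 7/8
P2 indiff ⇒ p·0+(1-p)·6 = p·7+(1-p)·5 ⇒ p(-7) = (1-p)(-1) ⇒ p = 1/8

P1 mixes 1/8 on A; P2 mixes 7/8 on P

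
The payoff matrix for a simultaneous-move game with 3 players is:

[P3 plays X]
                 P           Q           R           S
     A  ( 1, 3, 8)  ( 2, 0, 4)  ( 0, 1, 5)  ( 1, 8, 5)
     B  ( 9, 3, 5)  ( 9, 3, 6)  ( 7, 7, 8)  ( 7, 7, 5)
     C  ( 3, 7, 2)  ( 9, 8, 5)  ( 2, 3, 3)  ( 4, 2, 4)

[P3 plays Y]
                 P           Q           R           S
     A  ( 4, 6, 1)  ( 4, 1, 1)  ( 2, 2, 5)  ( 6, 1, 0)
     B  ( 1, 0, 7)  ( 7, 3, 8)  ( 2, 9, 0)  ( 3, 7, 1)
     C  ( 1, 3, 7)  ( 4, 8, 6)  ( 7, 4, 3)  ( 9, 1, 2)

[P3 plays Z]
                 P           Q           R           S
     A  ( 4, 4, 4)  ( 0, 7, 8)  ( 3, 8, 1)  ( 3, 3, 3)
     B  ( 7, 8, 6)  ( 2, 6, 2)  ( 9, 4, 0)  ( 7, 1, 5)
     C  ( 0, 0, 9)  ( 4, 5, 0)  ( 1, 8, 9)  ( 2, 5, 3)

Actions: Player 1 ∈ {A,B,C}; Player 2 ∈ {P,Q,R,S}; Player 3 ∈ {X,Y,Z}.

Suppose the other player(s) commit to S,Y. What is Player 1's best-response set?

u_1(A vs S,Y) = 6
u_1(B vs S,Y) = 3
u_1(C vs S,Y) = 9
max payoff 9 at {C}

BR_1 = {C}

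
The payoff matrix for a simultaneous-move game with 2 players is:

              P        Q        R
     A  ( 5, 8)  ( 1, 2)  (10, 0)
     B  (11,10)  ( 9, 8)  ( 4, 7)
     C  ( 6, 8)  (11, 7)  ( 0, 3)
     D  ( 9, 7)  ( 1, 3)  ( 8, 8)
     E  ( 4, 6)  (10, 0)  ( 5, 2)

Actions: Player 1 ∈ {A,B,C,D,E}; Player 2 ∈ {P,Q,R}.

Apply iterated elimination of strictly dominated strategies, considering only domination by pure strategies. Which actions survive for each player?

IESDS → P1:{A,B,D} P2:{P,R}

P2 drop Q (P beats it: A:8>2 B:10>8 C:8>7 D:7>3 E:6>0)
P1 drop C (B beats it: P:11>6 R:4>0)
P1 drop E (A beats it: P:5>4 R:10>5)
P1→{A,B,D} P2→{P,R}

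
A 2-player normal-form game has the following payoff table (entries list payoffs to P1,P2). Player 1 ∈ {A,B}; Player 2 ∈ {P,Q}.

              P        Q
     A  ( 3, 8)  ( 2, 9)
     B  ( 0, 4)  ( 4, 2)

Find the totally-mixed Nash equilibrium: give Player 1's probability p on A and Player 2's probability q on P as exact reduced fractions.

P1 indiff ⇒ q·3+(1-q)·2 = q·0+(1-q)·4 ⇒ q(3) = (1-q)(2) ⇒ q = 2/5
P2 indiff ⇒ p·8+(1-p)·4 = p·9+(1-p)·2 ⇒ p(-1) = (1-p)(-2) ⇒ p = 2/3

(p,q) = (2/3, 2/5)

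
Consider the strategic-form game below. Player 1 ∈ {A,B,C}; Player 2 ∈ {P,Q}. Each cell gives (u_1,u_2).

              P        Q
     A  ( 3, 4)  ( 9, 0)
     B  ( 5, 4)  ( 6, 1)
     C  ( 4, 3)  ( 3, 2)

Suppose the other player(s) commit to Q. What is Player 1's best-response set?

u_1(A vs Q) = 9
u_1(B vs Q) = 6
u_1(C vs Q) = 3
max payoff 9 at {A}

argmax u_1 = {A}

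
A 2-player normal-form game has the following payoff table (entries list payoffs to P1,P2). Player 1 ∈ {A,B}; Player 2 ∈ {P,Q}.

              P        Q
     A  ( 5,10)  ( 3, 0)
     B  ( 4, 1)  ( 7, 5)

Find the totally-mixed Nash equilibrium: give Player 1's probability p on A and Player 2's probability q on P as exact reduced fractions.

P1 mixes 2/7 on A; P2 mixes 4/5 on P

P1 indiff ⇒ q·5+(1-q)·3 = q·4+(1-q)·7 ⇒ q(1) = (1-q)(4) ⇒ q = 4/5
P2 indiff ⇒ p·10+(1-p)·1 = p·0+(1-p)·5 ⇒ p(10) = (1-p)(4) ⇒ p = 2/7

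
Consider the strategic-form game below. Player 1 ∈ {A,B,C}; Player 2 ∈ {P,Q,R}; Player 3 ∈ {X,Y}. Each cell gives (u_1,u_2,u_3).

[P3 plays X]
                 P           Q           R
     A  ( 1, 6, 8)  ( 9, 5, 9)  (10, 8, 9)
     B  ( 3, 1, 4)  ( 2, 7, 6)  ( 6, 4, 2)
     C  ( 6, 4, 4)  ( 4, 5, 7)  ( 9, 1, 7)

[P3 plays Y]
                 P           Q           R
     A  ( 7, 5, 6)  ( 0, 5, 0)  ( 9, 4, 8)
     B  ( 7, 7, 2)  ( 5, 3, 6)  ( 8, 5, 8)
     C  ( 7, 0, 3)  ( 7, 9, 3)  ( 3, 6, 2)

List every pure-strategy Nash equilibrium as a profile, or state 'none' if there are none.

(A,P,X): not NE [P1→C gives 6>1; P2→R gives 8>6]
(A,P,Y): not NE [P3→X gives 8>6]
(A,Q,X): not NE [P2→R gives 8>5]
(A,Q,Y): not NE [P1→C gives 7>0; P3→X gives 9>0]
(A,R,X): NE
(A,R,Y): not NE [P2→Q gives 5>4; P3→X gives 9>8]
(B,P,X): not NE [P1→C gives 6>3; P2→Q gives 7>1]
(B,P,Y): not NE [P3→X gives 4>2]
(B,Q,X): not NE [P1→A gives 9>2]
(B,Q,Y): not NE [P1→C gives 7>5; P2→P gives 7>3]
(B,R,X): not NE [P1→A gives 10>6; P2→Q gives 7>4; P3→Y gives 8>2]
(B,R,Y): not NE [P1→A gives 9>8; P2→P gives 7>5]
(C,P,X): not NE [P2→Q gives 5>4]
(C,P,Y): not NE [P2→Q gives 9>0; P3→X gives 4>3]
(C,Q,X): not NE [P1→A gives 9>4]
(C,Q,Y): not NE [P3→X gives 7>3]
(C,R,X): not NE [P1→A gives 10>9; P2→Q gives 5>1]
(C,R,Y): not NE [P1→A gives 9>3; P2→Q gives 9>6; P3→X gives 7>2]

Nash profiles: (A,R,X)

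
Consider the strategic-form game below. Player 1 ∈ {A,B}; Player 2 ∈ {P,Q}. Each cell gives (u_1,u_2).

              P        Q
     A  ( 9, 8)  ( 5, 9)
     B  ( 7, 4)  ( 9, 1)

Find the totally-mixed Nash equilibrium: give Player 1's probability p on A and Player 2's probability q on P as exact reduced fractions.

P1 indiff ⇒ q·9+(1-q)·5 = q·7+(1-q)·9 ⇒ q(2) = (1-q)(4) ⇒ q = 2/3
P2 indiff ⇒ p·8+(1-p)·4 = p·9+(1-p)·1 ⇒ p(-1) = (1-p)(-3) ⇒ p = 3/4

P1 mixes 3/4 on A; P2 mixes 2/3 on P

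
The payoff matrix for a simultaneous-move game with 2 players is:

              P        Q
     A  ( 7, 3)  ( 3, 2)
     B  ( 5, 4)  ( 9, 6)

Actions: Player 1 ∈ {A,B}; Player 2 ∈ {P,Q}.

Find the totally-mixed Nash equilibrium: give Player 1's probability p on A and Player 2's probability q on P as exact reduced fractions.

P1 mixes 2/3 on A; P2 mixes 3/4 on P

P1 indiff ⇒ q·7+(1-q)·3 = q·5+(1-q)·9 ⇒ q(2) = (1-q)(6) ⇒ q = 3/4
P2 indiff ⇒ p·3+(1-p)·4 = p·2+(1-p)·6 ⇒ p(1) = (1-p)(2) ⇒ p = 2/3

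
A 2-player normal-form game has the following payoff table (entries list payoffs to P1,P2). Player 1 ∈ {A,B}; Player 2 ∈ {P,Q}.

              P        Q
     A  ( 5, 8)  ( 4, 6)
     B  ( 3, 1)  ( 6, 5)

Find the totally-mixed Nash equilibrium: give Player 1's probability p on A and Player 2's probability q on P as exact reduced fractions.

P1 indiff ⇒ q·5+(1-q)·4 = q·3+(1-q)·6 ⇒ q(2) = (1-q)(2) ⇒ q = 1/2
P2 indiff ⇒ p·8+(1-p)·1 = p·6+(1-p)·5 ⇒ p(2) = (1-p)(4) ⇒ p = 2/3

P1 mixes 2/3 on A; P2 mixes 1/2 on P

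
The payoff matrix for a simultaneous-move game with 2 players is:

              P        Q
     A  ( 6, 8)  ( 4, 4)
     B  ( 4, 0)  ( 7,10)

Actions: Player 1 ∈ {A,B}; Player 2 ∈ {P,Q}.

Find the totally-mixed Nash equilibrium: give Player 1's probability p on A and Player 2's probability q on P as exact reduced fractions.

P1 indiff ⇒ q·6+(1-q)·4 = q·4+(1-q)·7 ⇒ q(2) = (1-q)(3) ⇒ q = 3/5
P2 indiff ⇒ p·8+(1-p)·0 = p·4+(1-p)·10 ⇒ p(4) = (1-p)(10) ⇒ p = 5/7

(p,q) = (5/7, 3/5)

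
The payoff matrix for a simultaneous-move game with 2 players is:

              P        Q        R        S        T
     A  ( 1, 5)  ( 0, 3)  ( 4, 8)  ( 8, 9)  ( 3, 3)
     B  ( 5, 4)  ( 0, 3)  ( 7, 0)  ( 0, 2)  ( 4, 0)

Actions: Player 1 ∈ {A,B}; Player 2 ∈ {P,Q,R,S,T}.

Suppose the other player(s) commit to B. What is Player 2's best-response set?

P2 best: {P}

u_2(P vs B) = 4
u_2(Q vs B) = 3
u_2(R vs B) = 0
u_2(S vs B) = 2
u_2(T vs B) = 0
max payoff 4 at {P}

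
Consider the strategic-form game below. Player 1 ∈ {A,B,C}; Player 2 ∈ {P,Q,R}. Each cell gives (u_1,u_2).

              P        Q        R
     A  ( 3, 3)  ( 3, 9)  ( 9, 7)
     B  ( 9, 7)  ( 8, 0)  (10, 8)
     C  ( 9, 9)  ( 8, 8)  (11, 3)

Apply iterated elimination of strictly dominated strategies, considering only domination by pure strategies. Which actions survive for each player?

P1 drop A (B beats it: P:9>3 Q:8>3 R:10>9)
P2 drop Q (P beats it: B:7>0 C:9>8)
P1→{B,C} P2→{P,R}

IESDS → P1:{B,C} P2:{P,R}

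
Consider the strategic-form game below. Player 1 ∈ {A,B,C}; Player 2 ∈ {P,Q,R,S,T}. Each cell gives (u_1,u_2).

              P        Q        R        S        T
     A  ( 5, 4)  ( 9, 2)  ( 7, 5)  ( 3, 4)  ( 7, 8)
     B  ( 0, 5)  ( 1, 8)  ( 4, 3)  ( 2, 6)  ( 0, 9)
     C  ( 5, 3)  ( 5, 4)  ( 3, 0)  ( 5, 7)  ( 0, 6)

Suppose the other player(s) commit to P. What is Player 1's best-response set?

u_1(A vs P) = 5
u_1(B vs P) = 0
u_1(C vs P) = 5
max payoff 5 at {A,C}

BR_1 = {A,C}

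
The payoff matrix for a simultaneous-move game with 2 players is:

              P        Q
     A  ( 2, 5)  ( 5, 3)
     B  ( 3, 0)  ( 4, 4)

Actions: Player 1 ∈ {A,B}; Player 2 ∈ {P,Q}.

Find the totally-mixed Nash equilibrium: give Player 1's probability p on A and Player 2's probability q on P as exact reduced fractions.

p=2/3, q=1/2

P1 indiff ⇒ q·2+(1-q)·5 = q·3+(1-q)·4 ⇒ q(-1) = (1-q)(-1) ⇒ q = 1/2
P2 indiff ⇒ p·5+(1-p)·0 = p·3+(1-p)·4 ⇒ p(2) = (1-p)(4) ⇒ p = 2/3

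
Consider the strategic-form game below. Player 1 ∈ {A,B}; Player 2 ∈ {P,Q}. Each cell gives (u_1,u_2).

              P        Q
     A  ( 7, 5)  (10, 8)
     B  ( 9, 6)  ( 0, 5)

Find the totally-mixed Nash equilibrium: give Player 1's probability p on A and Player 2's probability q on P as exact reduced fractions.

P1 indiff ⇒ q·7+(1-q)·10 = q·9+(1-q)·0 ⇒ q(-2) = (1-q)(-10) ⇒ q = 5/6
P2 indiff ⇒ p·5+(1-p)·6 = p·8+(1-p)·5 ⇒ p(-3) = (1-p)(-1) ⇒ p = 1/4

p=1/4, q=5/6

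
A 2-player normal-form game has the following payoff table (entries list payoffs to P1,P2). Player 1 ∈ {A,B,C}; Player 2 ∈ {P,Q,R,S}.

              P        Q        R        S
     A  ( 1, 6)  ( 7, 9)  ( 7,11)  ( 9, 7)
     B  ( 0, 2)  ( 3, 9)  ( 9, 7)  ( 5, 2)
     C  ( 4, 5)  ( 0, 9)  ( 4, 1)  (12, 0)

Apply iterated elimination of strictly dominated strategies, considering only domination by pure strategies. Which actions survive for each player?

P2 drop P (Q beats it: A:9>6 B:9>2 C:9>5)
P2 drop S (Q beats it: A:9>7 B:9>2 C:9>0)
P1 drop C (A beats it: Q:7>0 R:7>4)
P1→{A,B} P2→{Q,R}

IESDS → P1:{A,B} P2:{Q,R}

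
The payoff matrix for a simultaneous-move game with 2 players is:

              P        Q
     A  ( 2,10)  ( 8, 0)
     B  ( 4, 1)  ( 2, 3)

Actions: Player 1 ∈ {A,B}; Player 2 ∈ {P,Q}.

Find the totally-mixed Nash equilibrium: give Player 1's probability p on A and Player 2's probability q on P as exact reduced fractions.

p=1/6, q=3/4

P1 indiff ⇒ q·2+(1-q)·8 = q·4+(1-q)·2 ⇒ q(-2) = (1-q)(-6) ⇒ q = 3/4
P2 indiff ⇒ p·10+(1-p)·1 = p·0+(1-p)·3 ⇒ p(10) = (1-p)(2) ⇒ p = 1/6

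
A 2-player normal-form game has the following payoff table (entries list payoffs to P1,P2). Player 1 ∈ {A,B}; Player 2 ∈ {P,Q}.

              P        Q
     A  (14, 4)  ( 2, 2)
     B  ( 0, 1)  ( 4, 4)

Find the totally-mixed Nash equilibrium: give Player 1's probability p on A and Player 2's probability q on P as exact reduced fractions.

P1 indiff ⇒ q·14+(1-q)·2 = q·0+(1-q)·4 ⇒ q(14) = (1-q)(2) ⇒ q = 1/8
P2 indiff ⇒ p·4+(1-p)·1 = p·2+(1-p)·4 ⇒ p(2) = (1-p)(3) ⇒ p = 3/5

P1 mixes 3/5 on A; P2 mixes 1/8 on P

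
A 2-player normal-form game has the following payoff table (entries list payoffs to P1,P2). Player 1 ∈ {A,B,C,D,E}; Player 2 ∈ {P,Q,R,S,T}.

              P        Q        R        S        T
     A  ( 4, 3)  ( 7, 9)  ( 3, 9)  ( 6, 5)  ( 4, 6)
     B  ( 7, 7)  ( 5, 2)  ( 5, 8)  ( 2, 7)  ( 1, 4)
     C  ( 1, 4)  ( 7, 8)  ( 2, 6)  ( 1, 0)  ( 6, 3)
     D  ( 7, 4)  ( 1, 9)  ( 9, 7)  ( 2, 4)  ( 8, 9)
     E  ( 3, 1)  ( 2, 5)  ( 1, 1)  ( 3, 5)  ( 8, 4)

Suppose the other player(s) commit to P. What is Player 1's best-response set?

u_1(A vs P) = 4
u_1(B vs P) = 7
u_1(C vs P) = 1
u_1(D vs P) = 7
u_1(E vs P) = 3
max payoff 7 at {B,D}

BR_1 = {B,D}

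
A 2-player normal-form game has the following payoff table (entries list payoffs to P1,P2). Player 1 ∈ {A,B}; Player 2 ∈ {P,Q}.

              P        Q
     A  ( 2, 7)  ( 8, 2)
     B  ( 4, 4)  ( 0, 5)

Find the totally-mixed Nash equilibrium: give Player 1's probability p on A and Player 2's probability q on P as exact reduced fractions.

P1 mixes 1/6 on A; P2 mixes 4/5 on P

P1 indiff ⇒ q·2+(1-q)·8 = q·4+(1-q)·0 ⇒ q(-2) = (1-q)(-8) ⇒ q = 4/5
P2 indiff ⇒ p·7+(1-p)·4 = p·2+(1-p)·5 ⇒ p(5) = (1-p)(1) ⇒ p = 1/6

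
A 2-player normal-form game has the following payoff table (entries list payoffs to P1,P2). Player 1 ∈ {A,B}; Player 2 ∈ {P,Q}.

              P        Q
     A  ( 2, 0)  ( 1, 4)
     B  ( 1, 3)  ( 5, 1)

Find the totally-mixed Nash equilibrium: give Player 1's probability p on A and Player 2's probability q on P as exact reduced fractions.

P1 indiff ⇒ q·2+(1-q)·1 = q·1+(1-q)·5 ⇒ q(1) = (1-q)(4) ⇒ q = 4/5
P2 indiff ⇒ p·0+(1-p)·3 = p·4+(1-p)·1 ⇒ p(-4) = (1-p)(-2) ⇒ p = 1/3

P1 mixes 1/3 on A; P2 mixes 4/5 on P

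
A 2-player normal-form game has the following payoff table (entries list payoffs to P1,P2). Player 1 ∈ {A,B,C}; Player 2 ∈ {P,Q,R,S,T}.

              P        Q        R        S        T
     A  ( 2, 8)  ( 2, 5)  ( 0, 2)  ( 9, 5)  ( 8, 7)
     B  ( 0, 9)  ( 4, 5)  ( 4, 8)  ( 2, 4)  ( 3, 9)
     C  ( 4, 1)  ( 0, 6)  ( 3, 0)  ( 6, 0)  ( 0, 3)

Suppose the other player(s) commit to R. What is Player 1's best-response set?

u_1(A vs R) = 0
u_1(B vs R) = 4
u_1(C vs R) = 3
max payoff 4 at {B}

argmax u_1 = {B}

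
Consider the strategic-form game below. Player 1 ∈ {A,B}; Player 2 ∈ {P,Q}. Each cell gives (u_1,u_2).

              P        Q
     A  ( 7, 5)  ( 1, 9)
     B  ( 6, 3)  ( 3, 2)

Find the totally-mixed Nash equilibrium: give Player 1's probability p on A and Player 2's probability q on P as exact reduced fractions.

p=1/5, q=2/3

P1 indiff ⇒ q·7+(1-q)·1 = q·6+(1-q)·3 ⇒ q(1) = (1-q)(2) ⇒ q = 2/3
P2 indiff ⇒ p·5+(1-p)·3 = p·9+(1-p)·2 ⇒ p(-4) = (1-p)(-1) ⇒ p = 1/5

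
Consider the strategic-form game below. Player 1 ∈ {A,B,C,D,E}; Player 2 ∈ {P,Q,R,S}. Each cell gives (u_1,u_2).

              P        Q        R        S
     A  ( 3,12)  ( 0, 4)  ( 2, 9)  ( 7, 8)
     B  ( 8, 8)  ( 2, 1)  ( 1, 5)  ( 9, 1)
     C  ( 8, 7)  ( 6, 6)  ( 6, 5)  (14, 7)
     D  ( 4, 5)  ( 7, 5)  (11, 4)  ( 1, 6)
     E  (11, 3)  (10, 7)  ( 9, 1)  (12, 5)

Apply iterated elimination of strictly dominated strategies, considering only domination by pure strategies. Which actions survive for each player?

IESDS → P1:{C,E} P2:{P,Q,S}

P1 drop A (C beats it: P:8>3 Q:6>0 R:6>2 S:14>7)
P1 drop B (E beats it: P:11>8 Q:10>2 R:9>1 S:12>9)
P2 drop R (P beats it: C:7>5 D:5>4 E:3>1)
P1 drop D (E beats it: P:11>4 Q:10>7 S:12>1)
P1→{C,E} P2→{P,Q,S}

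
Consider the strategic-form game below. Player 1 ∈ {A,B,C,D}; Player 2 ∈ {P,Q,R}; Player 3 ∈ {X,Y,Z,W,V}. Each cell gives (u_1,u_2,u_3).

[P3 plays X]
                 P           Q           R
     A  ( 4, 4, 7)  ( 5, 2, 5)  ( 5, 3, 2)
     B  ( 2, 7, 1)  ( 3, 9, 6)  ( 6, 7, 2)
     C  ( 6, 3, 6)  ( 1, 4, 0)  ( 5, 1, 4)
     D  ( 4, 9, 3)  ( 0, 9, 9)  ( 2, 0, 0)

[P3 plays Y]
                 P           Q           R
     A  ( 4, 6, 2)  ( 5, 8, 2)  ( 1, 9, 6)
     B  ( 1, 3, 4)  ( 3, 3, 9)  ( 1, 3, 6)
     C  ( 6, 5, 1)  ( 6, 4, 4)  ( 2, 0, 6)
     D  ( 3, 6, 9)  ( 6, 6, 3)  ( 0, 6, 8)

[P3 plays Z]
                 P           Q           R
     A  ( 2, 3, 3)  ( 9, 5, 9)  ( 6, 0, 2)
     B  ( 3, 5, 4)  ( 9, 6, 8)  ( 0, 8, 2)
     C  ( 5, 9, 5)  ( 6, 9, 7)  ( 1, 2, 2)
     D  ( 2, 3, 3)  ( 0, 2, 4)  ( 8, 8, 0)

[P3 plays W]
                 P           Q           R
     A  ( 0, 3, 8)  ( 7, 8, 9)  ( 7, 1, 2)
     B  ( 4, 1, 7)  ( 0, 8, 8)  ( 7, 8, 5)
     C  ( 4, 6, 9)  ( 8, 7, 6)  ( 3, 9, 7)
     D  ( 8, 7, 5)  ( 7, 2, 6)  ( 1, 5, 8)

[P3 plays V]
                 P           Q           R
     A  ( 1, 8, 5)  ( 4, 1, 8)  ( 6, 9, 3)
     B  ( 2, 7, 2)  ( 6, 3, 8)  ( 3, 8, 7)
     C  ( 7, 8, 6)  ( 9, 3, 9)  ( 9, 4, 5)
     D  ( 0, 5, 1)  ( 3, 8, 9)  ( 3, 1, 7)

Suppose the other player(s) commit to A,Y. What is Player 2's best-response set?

u_2(P vs A,Y) = 6
u_2(Q vs A,Y) = 8
u_2(R vs A,Y) = 9
max payoff 9 at {R}

BR_2 = {R}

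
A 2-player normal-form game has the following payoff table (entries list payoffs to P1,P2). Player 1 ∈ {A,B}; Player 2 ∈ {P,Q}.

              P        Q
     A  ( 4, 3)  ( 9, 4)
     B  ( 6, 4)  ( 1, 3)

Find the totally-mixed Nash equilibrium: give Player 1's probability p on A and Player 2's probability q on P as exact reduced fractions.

P1 indiff ⇒ q·4+(1-q)·9 = q·6+(1-q)·1 ⇒ q(-2) = (1-q)(-8) ⇒ q = 4/5
P2 indiff ⇒ p·3+(1-p)·4 = p·4+(1-p)·3 ⇒ p(-1) = (1-p)(-1) ⇒ p = 1/2

(p,q) = (1/2, 4/5)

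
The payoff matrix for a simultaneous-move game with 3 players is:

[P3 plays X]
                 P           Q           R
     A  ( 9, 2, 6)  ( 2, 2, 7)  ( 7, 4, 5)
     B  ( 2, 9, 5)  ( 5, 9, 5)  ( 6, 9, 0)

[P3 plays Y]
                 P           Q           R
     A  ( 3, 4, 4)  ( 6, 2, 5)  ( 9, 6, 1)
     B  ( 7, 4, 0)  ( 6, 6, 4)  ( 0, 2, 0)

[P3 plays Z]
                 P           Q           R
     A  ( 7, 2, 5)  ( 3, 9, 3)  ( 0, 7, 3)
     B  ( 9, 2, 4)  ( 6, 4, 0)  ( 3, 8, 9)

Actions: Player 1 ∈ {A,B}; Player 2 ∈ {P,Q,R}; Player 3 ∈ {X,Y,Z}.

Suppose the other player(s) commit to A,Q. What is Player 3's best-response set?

BR_3 = {X}

u_3(X vs A,Q) = 7
u_3(Y vs A,Q) = 5
u_3(Z vs A,Q) = 3
max payoff 7 at {X}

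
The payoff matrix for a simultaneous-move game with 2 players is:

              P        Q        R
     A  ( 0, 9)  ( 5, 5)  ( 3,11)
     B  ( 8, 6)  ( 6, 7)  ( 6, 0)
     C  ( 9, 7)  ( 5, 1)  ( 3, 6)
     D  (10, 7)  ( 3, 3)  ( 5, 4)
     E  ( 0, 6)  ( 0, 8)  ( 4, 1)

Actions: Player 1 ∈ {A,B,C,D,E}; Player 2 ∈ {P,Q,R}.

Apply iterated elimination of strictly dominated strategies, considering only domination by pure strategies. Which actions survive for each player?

P1 drop A (B beats it: P:8>0 Q:6>5 R:6>3)
P1 drop E (B beats it: P:8>0 Q:6>0 R:6>4)
P2 drop R (P beats it: B:6>0 C:7>6 D:7>4)
P1→{B,C,D} P2→{P,Q}

IESDS → P1:{B,C,D} P2:{P,Q}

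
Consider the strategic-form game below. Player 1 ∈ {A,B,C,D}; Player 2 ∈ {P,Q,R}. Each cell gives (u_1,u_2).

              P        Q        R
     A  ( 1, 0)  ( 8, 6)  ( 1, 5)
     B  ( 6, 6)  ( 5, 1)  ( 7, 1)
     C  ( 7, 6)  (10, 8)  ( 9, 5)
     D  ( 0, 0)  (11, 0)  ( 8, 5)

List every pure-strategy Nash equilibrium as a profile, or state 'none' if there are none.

(A,P): not NE [P1→C gives 7>1; P2→Q gives 6>0]
(A,Q): not NE [P1→D gives 11>8]
(A,R): not NE [P1→C gives 9>1; P2→Q gives 6>5]
(B,P): not NE [P1→C gives 7>6]
(B,Q): not NE [P1→D gives 11>5; P2→P gives 6>1]
(B,R): not NE [P1→C gives 9>7; P2→P gives 6>1]
(C,P): not NE [P2→Q gives 8>6]
(C,Q): not NE [P1→D gives 11>10]
(C,R): not NE [P2→Q gives 8>5]
(D,P): not NE [P1→C gives 7>0; P2→R gives 5>0]
(D,Q): not NE [P2→R gives 5>0]
(D,R): not NE [P1→C gives 9>8]

PSNE: ∅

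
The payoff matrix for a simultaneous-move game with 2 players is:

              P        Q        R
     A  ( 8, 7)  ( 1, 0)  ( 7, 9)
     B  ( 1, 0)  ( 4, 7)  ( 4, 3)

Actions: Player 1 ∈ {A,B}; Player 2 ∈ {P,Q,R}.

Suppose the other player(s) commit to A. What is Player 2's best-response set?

BR_2 = {R}

u_2(P vs A) = 7
u_2(Q vs A) = 0
u_2(R vs A) = 9
max payoff 9 at {R}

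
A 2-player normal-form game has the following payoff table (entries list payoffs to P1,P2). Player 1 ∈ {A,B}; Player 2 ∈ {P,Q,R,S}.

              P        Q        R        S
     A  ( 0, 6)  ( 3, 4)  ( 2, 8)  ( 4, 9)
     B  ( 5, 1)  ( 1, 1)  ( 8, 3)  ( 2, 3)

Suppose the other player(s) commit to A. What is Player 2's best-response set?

BR_2 = {S}

u_2(P vs A) = 6
u_2(Q vs A) = 4
u_2(R vs A) = 8
u_2(S vs A) = 9
max payoff 9 at {S}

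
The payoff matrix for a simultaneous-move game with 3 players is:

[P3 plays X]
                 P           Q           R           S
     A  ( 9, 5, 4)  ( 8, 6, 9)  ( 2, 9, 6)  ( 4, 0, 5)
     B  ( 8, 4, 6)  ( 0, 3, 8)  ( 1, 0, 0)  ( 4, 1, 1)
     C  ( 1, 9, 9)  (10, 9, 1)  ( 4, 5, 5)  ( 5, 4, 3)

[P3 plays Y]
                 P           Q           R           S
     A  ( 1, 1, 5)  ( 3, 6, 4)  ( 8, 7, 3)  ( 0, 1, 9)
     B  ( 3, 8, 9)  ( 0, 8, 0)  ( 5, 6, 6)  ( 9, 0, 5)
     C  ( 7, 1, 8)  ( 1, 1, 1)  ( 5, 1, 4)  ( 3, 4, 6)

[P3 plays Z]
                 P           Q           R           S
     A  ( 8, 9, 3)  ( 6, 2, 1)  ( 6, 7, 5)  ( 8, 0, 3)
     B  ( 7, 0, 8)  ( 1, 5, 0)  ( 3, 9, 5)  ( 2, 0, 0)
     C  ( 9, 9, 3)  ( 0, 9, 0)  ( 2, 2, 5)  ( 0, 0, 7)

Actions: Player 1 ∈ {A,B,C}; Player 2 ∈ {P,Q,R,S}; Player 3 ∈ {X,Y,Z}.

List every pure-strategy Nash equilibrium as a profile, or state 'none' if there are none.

(A,P,X): not NE [P2→R gives 9>5; P3→Y gives 5>4]
(A,P,Y): not NE [P1→C gives 7>1; P2→R gives 7>1]
(A,P,Z): not NE [P1→C gives 9>8; P3→Y gives 5>3]
(A,Q,X): not NE [P1→C gives 10>8; P2→R gives 9>6]
(A,Q,Y): not NE [P2→R gives 7>6; P3→X gives 9>4]
(A,Q,Z): not NE [P2→P gives 9>2; P3→X gives 9>1]
(A,R,X): not NE [P1→C gives 4>2]
(A,R,Y): not NE [P3→X gives 6>3]
(A,R,Z): not NE [P2→P gives 9>7; P3→X gives 6>5]
(A,S,X): not NE [P1→C gives 5>4; P2→R gives 9>0; P3→Y gives 9>5]
(A,S,Y): not NE [P1→B gives 9>0; P2→R gives 7>1]
(A,S,Z): not NE [P2→P gives 9>0; P3→Y gives 9>3]
(B,P,X): not NE [P1→A gives 9>8; P3→Y gives 9>6]
(B,P,Y): not NE [P1→C gives 7>3]
(B,P,Z): not NE [P1→C gives 9>7; P2→R gives 9>0; P3→Y gives 9>8]
(B,Q,X): not NE [P1→C gives 10>0; P2→P gives 4>3]
(B,Q,Y): not NE [P1→A gives 3>0; P3→X gives 8>0]
(B,Q,Z): not NE [P1→A gives 6>1; P2→R gives 9>5; P3→X gives 8>0]
(B,R,X): not NE [P1→C gives 4>1; P2→P gives 4>0; P3→Y gives 6>0]
(B,R,Y): not NE [P1→A gives 8>5; P2→Q gives 8>6]
(B,R,Z): not NE [P1→A gives 6>3; P3→Y gives 6>5]
(B,S,X): not NE [P1→C gives 5>4; P2→P gives 4>1; P3→Y gives 5>1]
(B,S,Y): not NE [P2→Q gives 8>0]
(B,S,Z): not NE [P1→A gives 8>2; P2→R gives 9>0; P3→Y gives 5>0]
(C,P,X): not NE [P1→A gives 9>1]
(C,P,Y): not NE [P2→S gives 4>1; P3→X gives 9>8]
(C,P,Z): not NE [P3→X gives 9>3]
(C,Q,X): NE
(C,Q,Y): not NE [P1→A gives 3>1; P2→S gives 4>1]
(C,Q,Z): not NE [P1→A gives 6>0; P3→Y gives 1>0]
(C,R,X): not NE [P2→Q gives 9>5]
(C,R,Y): not NE [P1→A gives 8>5; P2→S gives 4>1; P3→Z gives 5>4]
(C,R,Z): not NE [P1→A gives 6>2; P2→Q gives 9>2]
(C,S,X): not NE [P2→Q gives 9>4; P3→Z gives 7>3]
(C,S,Y): not NE [P1→B gives 9>3; P3→Z gives 7>6]
(C,S,Z): not NE [P1→A gives 8>0; P2→Q gives 9>0]

NE set: (C,Q,X)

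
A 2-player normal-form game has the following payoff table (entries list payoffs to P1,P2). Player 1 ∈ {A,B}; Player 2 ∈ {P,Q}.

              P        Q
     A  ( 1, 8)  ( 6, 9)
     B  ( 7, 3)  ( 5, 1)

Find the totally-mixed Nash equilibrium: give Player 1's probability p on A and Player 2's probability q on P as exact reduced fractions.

p=2/3, q=1/7

P1 indiff ⇒ q·1+(1-q)·6 = q·7+(1-q)·5 ⇒ q(-6) = (1-q)(-1) ⇒ q = 1/7
P2 indiff ⇒ p·8+(1-p)·3 = p·9+(1-p)·1 ⇒ p(-1) = (1-p)(-2) ⇒ p = 2/3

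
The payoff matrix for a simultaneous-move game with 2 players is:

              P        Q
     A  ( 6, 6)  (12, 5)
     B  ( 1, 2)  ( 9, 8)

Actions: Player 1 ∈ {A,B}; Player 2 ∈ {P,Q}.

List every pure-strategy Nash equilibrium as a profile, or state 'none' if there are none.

(A,P): NE
(A,Q): not NE [P2→P gives 6>5]
(B,P): not NE [P1→A gives 6>1; P2→Q gives 8>2]
(B,Q): not NE [P1→A gives 12>9]

PSNE = {(A,P)}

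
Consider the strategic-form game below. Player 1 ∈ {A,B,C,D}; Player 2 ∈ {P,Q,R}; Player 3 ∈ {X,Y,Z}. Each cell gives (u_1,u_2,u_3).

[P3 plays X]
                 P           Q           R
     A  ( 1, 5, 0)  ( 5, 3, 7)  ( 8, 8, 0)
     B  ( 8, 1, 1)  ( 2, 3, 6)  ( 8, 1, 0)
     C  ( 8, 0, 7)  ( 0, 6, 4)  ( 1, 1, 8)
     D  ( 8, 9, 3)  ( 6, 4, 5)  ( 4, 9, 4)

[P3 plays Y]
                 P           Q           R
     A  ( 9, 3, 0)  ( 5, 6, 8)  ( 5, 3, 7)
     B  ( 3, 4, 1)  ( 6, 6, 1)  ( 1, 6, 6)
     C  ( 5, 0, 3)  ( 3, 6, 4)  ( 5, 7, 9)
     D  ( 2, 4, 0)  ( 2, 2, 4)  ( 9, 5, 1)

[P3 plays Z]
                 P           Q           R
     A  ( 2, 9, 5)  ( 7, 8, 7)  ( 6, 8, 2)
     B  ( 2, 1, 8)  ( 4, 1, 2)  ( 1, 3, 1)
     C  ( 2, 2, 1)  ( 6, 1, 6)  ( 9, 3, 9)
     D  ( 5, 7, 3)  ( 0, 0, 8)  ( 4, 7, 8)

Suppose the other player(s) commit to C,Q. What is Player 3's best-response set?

u_3(X vs C,Q) = 4
u_3(Y vs C,Q) = 4
u_3(Z vs C,Q) = 6
max payoff 6 at {Z}

P3 best: {Z}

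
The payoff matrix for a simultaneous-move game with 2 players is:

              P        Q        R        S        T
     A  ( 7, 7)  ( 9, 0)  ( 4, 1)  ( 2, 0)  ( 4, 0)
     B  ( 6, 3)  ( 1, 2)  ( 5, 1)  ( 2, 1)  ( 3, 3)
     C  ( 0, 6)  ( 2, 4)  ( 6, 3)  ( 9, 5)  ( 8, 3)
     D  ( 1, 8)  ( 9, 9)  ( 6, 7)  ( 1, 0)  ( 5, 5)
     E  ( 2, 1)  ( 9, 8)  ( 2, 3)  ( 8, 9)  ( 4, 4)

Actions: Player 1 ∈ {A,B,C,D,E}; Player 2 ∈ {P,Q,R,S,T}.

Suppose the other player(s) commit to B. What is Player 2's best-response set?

u_2(P vs B) = 3
u_2(Q vs B) = 2
u_2(R vs B) = 1
u_2(S vs B) = 1
u_2(T vs B) = 3
max payoff 3 at {P,T}

P2 best: {P,T}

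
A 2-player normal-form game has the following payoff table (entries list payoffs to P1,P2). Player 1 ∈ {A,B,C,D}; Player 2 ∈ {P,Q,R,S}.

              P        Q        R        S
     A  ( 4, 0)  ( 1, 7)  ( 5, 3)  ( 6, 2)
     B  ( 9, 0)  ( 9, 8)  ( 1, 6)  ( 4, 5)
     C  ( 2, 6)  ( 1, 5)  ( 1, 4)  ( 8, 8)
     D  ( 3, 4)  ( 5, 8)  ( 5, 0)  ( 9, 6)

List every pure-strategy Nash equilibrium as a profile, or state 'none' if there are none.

PSNE = {(B,Q)}

(A,P): not NE [P1→B gives 9>4; P2→Q gives 7>0]
(A,Q): not NE [P1→B gives 9>1]
(A,R): not NE [P2→Q gives 7>3]
(A,S): not NE [P1→D gives 9>6; P2→Q gives 7>2]
(B,P): not NE [P2→Q gives 8>0]
(B,Q): NE
(B,R): not NE [P1→D gives 5>1; P2→Q gives 8>6]
(B,S): not NE [P1→D gives 9>4; P2→Q gives 8>5]
(C,P): not NE [P1→B gives 9>2; P2→S gives 8>6]
(C,Q): not NE [P1→B gives 9>1; P2→S gives 8>5]
(C,R): not NE [P1→D gives 5>1; P2→S gives 8>4]
(C,S): not NE [P1→D gives 9>8]
(D,P): not NE [P1→B gives 9>3; P2→Q gives 8>4]
(D,Q): not NE [P1→B gives 9>5]
(D,R): not NE [P2→Q gives 8>0]
(D,S): not NE [P2→Q gives 8>6]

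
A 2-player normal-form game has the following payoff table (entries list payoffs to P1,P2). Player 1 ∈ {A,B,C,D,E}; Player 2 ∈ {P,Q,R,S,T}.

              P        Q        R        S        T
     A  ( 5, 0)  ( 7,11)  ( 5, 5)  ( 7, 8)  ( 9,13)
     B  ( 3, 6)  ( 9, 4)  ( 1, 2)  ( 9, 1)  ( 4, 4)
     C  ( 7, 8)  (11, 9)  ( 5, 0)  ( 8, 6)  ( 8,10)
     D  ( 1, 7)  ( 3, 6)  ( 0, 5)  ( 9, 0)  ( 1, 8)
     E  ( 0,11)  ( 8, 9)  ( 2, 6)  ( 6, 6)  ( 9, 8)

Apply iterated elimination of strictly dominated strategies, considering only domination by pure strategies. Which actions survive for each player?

P2 drop R (Q beats it: A:11>5 B:4>2 C:9>0 D:6>5 E:9>6)
P2 drop S (Q beats it: A:11>8 B:4>1 C:9>6 D:6>0 E:9>6)
P1 drop B (C beats it: P:7>3 Q:11>9 T:8>4)
P1 drop D (A beats it: P:5>1 Q:7>3 T:9>1)
P1→{A,C,E} P2→{P,Q,T}

IESDS → P1:{A,C,E} P2:{P,Q,T}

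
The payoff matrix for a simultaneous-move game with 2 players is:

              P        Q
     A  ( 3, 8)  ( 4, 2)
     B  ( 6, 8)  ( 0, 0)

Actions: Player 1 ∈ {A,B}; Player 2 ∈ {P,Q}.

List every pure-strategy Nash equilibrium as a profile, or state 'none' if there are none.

NE set: (B,P)

(A,P): not NE [P1→B gives 6>3]
(A,Q): not NE [P2→P gives 8>2]
(B,P): NE
(B,Q): not NE [P1→A gives 4>0; P2→P gives 8>0]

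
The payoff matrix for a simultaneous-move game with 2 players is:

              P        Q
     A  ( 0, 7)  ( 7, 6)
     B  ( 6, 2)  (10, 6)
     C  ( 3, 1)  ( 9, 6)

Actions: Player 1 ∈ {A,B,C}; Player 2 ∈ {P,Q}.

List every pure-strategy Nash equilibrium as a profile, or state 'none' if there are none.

Nash profiles: (B,Q)

(A,P): not NE [P1→B gives 6>0]
(A,Q): not NE [P1→B gives 10>7; P2→P gives 7>6]
(B,P): not NE [P2→Q gives 6>2]
(B,Q): NE
(C,P): not NE [P1→B gives 6>3; P2→Q gives 6>1]
(C,Q): not NE [P1→B gives 10>9]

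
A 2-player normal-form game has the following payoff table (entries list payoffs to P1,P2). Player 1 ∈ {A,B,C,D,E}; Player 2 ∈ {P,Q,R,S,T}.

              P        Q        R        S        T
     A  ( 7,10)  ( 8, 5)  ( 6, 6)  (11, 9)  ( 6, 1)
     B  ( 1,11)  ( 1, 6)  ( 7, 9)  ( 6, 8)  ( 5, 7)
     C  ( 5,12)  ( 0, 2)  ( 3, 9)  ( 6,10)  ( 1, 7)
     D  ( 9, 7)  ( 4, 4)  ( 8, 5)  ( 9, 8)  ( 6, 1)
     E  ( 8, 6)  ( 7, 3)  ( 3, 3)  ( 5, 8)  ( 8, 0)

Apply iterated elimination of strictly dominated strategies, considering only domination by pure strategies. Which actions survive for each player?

P1 drop B (D beats it: P:9>1 Q:4>1 R:8>7 S:9>6 T:6>5)
P1 drop C (A beats it: P:7>5 Q:8>0 R:6>3 S:11>6 T:6>1)
P2 drop Q (P beats it: A:10>5 D:7>4 E:6>3)
P2 drop R (P beats it: A:10>6 D:7>5 E:6>3)
P2 drop T (P beats it: A:10>1 D:7>1 E:6>0)
P1 drop E (D beats it: P:9>8 S:9>5)
P1→{A,D} P2→{P,S}

Remaining: P1:{A,D} P2:{P,S}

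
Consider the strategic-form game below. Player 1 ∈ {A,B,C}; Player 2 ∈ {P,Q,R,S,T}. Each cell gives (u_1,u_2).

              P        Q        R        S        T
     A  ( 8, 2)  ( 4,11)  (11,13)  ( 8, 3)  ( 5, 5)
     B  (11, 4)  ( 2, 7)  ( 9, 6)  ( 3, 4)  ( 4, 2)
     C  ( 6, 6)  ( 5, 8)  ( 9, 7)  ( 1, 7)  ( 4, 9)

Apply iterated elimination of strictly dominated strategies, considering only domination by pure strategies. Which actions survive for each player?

IESDS → P1:{A,C} P2:{Q,R,T}

P2 drop P (Q beats it: A:11>2 B:7>4 C:8>6)
P1 drop B (A beats it: Q:4>2 R:11>9 S:8>3 T:5>4)
P2 drop S (Q beats it: A:11>3 C:8>7)
P1→{A,C} P2→{Q,R,T}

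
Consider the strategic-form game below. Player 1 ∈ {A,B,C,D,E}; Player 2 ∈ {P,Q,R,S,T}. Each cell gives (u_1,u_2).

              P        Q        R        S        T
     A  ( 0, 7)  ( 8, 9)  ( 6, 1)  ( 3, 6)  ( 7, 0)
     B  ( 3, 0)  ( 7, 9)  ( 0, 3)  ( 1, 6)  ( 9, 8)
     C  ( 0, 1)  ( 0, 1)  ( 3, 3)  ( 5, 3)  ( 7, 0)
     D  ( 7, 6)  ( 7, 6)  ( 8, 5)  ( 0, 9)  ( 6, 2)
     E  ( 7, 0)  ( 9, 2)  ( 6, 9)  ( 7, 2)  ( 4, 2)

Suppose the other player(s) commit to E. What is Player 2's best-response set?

u_2(P vs E) = 0
u_2(Q vs E) = 2
u_2(R vs E) = 9
u_2(S vs E) = 2
u_2(T vs E) = 2
max payoff 9 at {R}

P2 best: {R}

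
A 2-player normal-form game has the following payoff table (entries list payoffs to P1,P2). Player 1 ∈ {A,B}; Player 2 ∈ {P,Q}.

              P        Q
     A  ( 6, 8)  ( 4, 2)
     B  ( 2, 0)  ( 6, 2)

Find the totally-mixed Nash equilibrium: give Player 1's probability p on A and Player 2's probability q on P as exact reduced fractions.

P1 indiff ⇒ q·6+(1-q)·4 = q·2+(1-q)·6 ⇒ q(4) = (1-q)(2) ⇒ q = 1/3
P2 indiff ⇒ p·8+(1-p)·0 = p·2+(1-p)·2 ⇒ p(6) = (1-p)(2) ⇒ p = 1/4

p=1/4, q=1/3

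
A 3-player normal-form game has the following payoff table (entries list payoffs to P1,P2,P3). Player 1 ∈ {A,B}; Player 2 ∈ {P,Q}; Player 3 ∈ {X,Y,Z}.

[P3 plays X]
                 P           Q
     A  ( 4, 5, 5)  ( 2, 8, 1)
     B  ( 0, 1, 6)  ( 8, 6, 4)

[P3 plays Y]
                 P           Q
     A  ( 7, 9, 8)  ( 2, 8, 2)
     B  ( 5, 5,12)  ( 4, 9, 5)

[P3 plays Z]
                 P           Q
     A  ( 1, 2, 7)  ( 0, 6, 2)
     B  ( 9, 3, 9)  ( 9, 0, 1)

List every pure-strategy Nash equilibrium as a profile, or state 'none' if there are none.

NE set: (A,P,Y), (B,Q,Y)

(A,P,X): not NE [P2→Q gives 8>5; P3→Y gives 8>5]
(A,P,Y): NE
(A,P,Z): not NE [P1→B gives 9>1; P2→Q gives 6>2; P3→Y gives 8>7]
(A,Q,X): not NE [P1→B gives 8>2; P3→Z gives 2>1]
(A,Q,Y): not NE [P1→B gives 4>2; P2→P gives 9>8]
(A,Q,Z): not NE [P1→B gives 9>0]
(B,P,X): not NE [P1→A gives 4>0; P2→Q gives 6>1; P3→Y gives 12>6]
(B,P,Y): not NE [P1→A gives 7>5; P2→Q gives 9>5]
(B,P,Z): not NE [P3→Y gives 12>9]
(B,Q,X): not NE [P3→Y gives 5>4]
(B,Q,Y): NE
(B,Q,Z): not NE [P2→P gives 3>0; P3→Y gives 5>1]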